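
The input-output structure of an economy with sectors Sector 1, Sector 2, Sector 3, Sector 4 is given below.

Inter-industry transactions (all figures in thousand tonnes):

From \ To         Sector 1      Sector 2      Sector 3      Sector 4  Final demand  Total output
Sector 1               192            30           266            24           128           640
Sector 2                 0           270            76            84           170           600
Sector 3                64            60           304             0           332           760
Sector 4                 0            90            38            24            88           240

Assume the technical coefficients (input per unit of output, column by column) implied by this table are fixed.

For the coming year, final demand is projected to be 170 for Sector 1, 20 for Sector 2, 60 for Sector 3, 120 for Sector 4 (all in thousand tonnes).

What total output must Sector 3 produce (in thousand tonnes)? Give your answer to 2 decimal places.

Technical coefficients a_ij = z_ij / X_j:
  a_11 = 192/640 = 0.30, a_21 = 0/640 = 0.00, a_31 = 64/640 = 0.10, a_41 = 0/640 = 0.00
  a_12 = 30/600 = 0.05, a_22 = 270/600 = 0.45, a_32 = 60/600 = 0.10, a_42 = 90/600 = 0.15
  a_13 = 266/760 = 0.35, a_23 = 76/760 = 0.10, a_33 = 304/760 = 0.40, a_43 = 38/760 = 0.05
  a_14 = 24/240 = 0.10, a_24 = 84/240 = 0.35, a_34 = 0/240 = 0.00, a_44 = 24/240 = 0.10
I − A =
  [   0.70    -0.05    -0.35    -0.10]
  [   0.00     0.55    -0.10    -0.35]
  [  -0.10    -0.10     0.60     0.00]
  [   0.00    -0.15    -0.05     0.90]
Compute the cofactors C_ij = (−1)^(i+j)·(3×3 minor ij) of I−A; the adjugate is their transpose:
adj(I−A) = Cᵀ =
  [ 0.25475   0.06800   0.16450   0.05475]
  [ 0.01075   0.34600   0.07525   0.13575]
  [ 0.04425   0.06900   0.30975   0.03175]
  [ 0.00425   0.06150   0.02975   0.20425]
det(I−A) = Σ_j (I−A)_1j·C_1j = (0.70)(0.25475) + (-0.05)(0.01075) + (-0.35)(0.04425) + (-0.10)(0.00425) = 0.161875
(I − A)⁻¹ = adj(I−A) / det(I−A) ≈
  [   1.5737     0.4201     1.0162     0.3382]
  [   0.0664     2.1375     0.4649     0.8386]
  [   0.2734     0.4263     1.9135     0.1961]
  [   0.0263     0.3799     0.1838     1.2618]
x = (I − A)⁻¹ d = adj(I−A)·d / det(I−A), with det(I−A) = 0.161875:
  x_1 = (0.25475·170 + 0.06800·20 + 0.16450·60 + 0.05475·120) / 0.161875 = 61.1075 / 0.161875 ≈ 377.50
  x_2 = (0.01075·170 + 0.34600·20 + 0.07525·60 + 0.13575·120) / 0.161875 = 29.5525 / 0.161875 ≈ 182.56
  x_3 = (0.04425·170 + 0.06900·20 + 0.30975·60 + 0.03175·120) / 0.161875 = 31.2975 / 0.161875 ≈ 193.34
  x_4 = (0.00425·170 + 0.06150·20 + 0.02975·60 + 0.20425·120) / 0.161875 = 28.2475 / 0.161875 ≈ 174.50

x_3 = 193.34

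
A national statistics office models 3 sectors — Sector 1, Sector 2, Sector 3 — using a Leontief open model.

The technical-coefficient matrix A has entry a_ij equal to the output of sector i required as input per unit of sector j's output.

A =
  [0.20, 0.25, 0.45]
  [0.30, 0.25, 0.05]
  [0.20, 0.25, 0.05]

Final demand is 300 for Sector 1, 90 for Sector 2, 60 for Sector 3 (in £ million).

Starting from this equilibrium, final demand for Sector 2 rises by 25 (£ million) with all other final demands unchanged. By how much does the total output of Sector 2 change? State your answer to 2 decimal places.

I − A =
  [   0.80    -0.25    -0.45]
  [  -0.30     0.75    -0.05]
  [  -0.20    -0.25     0.95]
Cofactors of I−A, C_ij = (−1)^(i+j)·(minor ij) (rows/columns in the sector order above):
  C_11 = (0.75)(0.95) − (-0.05)(-0.25) = 0.7000
  C_12 = −[(-0.30)(0.95) − (-0.05)(-0.20)] = 0.2950
  C_13 = (-0.30)(-0.25) − (0.75)(-0.20) = 0.2250
  C_21 = −[(-0.25)(0.95) − (-0.45)(-0.25)] = 0.3500
  C_22 = (0.80)(0.95) − (-0.45)(-0.20) = 0.6700
  C_23 = −[(0.80)(-0.25) − (-0.25)(-0.20)] = 0.2500
  C_31 = (-0.25)(-0.05) − (-0.45)(0.75) = 0.3500
  C_32 = −[(0.80)(-0.05) − (-0.45)(-0.30)] = 0.1750
  C_33 = (0.80)(0.75) − (-0.25)(-0.30) = 0.5250
det(I−A) = Σ_j (I−A)_1j·C_1j = (0.80)(0.7000) + (-0.25)(0.2950) + (-0.45)(0.2250) = 0.3850
adj(I−A) = Cᵀ =
  [ 0.7000   0.3500   0.3500]
  [ 0.2950   0.6700   0.1750]
  [ 0.2250   0.2500   0.5250]
(I − A)⁻¹ = adj(I−A) / det(I−A) ≈
  [   1.8182     0.9091     0.9091]
  [   0.7662     1.7403     0.4545]
  [   0.5844     0.6494     1.3636]
Δx = (I − A)⁻¹ Δd with Δd having +25 in the Sector 2 component and 0 elsewhere.
So Δx_2 = L_22 · (+25), where L_22 = adj(I−A)_22 / det(I−A) = 0.6700 / 0.3850.
Δx_2 = 0.6700 × (+25) / 0.3850 = 16.75 / 0.3850 ≈ 43.51.

Δx_2 = 43.51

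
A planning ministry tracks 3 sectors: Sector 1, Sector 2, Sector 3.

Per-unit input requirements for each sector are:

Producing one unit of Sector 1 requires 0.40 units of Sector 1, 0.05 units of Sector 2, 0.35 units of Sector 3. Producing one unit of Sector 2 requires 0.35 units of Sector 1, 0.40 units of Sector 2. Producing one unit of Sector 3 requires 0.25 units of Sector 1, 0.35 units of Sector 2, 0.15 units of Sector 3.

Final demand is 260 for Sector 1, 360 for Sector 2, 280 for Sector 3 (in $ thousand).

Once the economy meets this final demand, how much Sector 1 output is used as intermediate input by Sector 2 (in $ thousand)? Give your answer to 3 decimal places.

z_12 = 460.051

I − A =
  [   0.60    -0.35    -0.25]
  [  -0.05     0.60    -0.35]
  [  -0.35     0.00     0.85]
Cofactors of I−A, C_ij = (−1)^(i+j)·(minor ij) (rows/columns in the sector order above):
  C_11 = (0.60)(0.85) − (-0.35)(0.00) = 0.5100
  C_12 = −[(-0.05)(0.85) − (-0.35)(-0.35)] = 0.1650
  C_13 = (-0.05)(0.00) − (0.60)(-0.35) = 0.2100
  C_21 = −[(-0.35)(0.85) − (-0.25)(0.00)] = 0.2975
  C_22 = (0.60)(0.85) − (-0.25)(-0.35) = 0.4225
  C_23 = −[(0.60)(0.00) − (-0.35)(-0.35)] = 0.1225
  C_31 = (-0.35)(-0.35) − (-0.25)(0.60) = 0.2725
  C_32 = −[(0.60)(-0.35) − (-0.25)(-0.05)] = 0.2225
  C_33 = (0.60)(0.60) − (-0.35)(-0.05) = 0.3425
det(I−A) = Σ_j (I−A)_1j·C_1j = (0.60)(0.5100) + (-0.35)(0.1650) + (-0.25)(0.2100) = 0.19575
adj(I−A) = Cᵀ =
  [ 0.5100   0.2975   0.2725]
  [ 0.1650   0.4225   0.2225]
  [ 0.2100   0.1225   0.3425]
(I − A)⁻¹ = adj(I−A) / det(I−A) ≈
  [   2.6054     1.5198     1.3921]
  [   0.8429     2.1584     1.1367]
  [   1.0728     0.6258     1.7497]
First solve x = (I − A)⁻¹ d = adj(I−A)·d / det(I−A); in particular x_2 = (0.1650·260 + 0.4225·360 + 0.2225·280) / 0.19575 = 257.30 / 0.19575 ≈ 1314.43167.
Intermediate flow from 1 to 2: z_12 = a_12 · x_2 = 0.35 × 257.30 / 0.19575 = 90.055 / 0.19575 ≈ 460.051.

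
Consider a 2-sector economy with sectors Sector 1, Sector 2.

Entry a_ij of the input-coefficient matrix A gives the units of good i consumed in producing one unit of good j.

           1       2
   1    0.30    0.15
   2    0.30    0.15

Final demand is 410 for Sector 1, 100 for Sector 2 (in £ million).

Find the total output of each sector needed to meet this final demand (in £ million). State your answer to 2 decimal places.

I − A =
  [   0.70    -0.15]
  [  -0.30     0.85]
det(I−A) = (0.70)(0.85) − (-0.15)(-0.30) = 0.5500
adj(I−A) = [[0.85, 0.15], [0.30, 0.70]]
(I − A)⁻¹ = adj(I−A) / det(I−A) ≈
  [   1.5455     0.2727]
  [   0.5455     1.2727]
x = (I − A)⁻¹ d = adj(I−A)·d / det(I−A), with det(I−A) = 0.5500:
  x_1 = (0.85·410 + 0.15·100) / 0.5500 = 363.50 / 0.5500 ≈ 660.91
  x_2 = (0.30·410 + 0.70·100) / 0.5500 = 193.00 / 0.5500 ≈ 350.91

x_1 = 660.91, x_2 = 350.91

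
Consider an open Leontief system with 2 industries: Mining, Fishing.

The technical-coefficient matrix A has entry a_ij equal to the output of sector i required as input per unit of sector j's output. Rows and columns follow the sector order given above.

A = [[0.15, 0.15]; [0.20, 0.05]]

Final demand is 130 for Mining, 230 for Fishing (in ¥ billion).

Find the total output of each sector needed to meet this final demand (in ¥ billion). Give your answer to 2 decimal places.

x_1 = 203.22, x_2 = 284.89

I − A =
  [   0.85    -0.15]
  [  -0.20     0.95]
det(I−A) = (0.85)(0.95) − (-0.15)(-0.20) = 0.7775
adj(I−A) = [[0.95, 0.15], [0.20, 0.85]]
(I − A)⁻¹ = adj(I−A) / det(I−A) ≈
  [   1.2219     0.1929]
  [   0.2572     1.0932]
x = (I − A)⁻¹ d = adj(I−A)·d / det(I−A), with det(I−A) = 0.7775:
  x_1 = (0.95·130 + 0.15·230) / 0.7775 = 158.00 / 0.7775 ≈ 203.22
  x_2 = (0.20·130 + 0.85·230) / 0.7775 = 221.50 / 0.7775 ≈ 284.89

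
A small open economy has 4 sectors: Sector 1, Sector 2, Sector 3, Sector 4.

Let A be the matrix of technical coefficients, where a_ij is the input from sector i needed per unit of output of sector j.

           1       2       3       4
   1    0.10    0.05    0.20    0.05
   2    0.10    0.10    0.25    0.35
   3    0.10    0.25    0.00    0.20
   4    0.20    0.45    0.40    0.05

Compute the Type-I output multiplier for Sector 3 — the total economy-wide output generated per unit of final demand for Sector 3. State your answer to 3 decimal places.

I − A =
  [   0.90    -0.05    -0.20    -0.05]
  [  -0.10     0.90    -0.25    -0.35]
  [  -0.10    -0.25     1.00    -0.20]
  [  -0.20    -0.45    -0.40     0.95]
Compute the cofactors C_ij = (−1)^(i+j)·(3×3 minor ij) of I−A; the adjugate is their transpose:
adj(I−A) = Cᵀ =
  [ 0.508625   0.136500   0.182000   0.115375]
  [ 0.204750   0.744000   0.372250   0.363250]
  [ 0.156000   0.301250   0.608250   0.247250]
  [ 0.269750   0.508000   0.470750   0.724500]
det(I−A) = Σ_j (I−A)_1j·C_1j = (0.90)(0.508625) + (-0.05)(0.204750) + (-0.20)(0.156000) + (-0.05)(0.269750) = 0.4028375
(I − A)⁻¹ = adj(I−A) / det(I−A) ≈
  [   1.2626     0.3388     0.4518     0.2864]
  [   0.5083     1.8469     0.9241     0.9017]
  [   0.3873     0.7478     1.5099     0.6138]
  [   0.6696     1.2611     1.1686     1.7985]
The output multiplier for sector j is the column-j sum of the Leontief inverse (I − A)⁻¹ = adj(I−A) / det(I−A).
Column 3 of adj(I−A): (0.182000, 0.372250, 0.608250, 0.470750); det(I−A) = 0.4028375.
m_3 = (0.182000 + 0.372250 + 0.608250 + 0.470750) / 0.4028375 = 1.63325 / 0.4028375 ≈ 4.054.

m_3 = 4.054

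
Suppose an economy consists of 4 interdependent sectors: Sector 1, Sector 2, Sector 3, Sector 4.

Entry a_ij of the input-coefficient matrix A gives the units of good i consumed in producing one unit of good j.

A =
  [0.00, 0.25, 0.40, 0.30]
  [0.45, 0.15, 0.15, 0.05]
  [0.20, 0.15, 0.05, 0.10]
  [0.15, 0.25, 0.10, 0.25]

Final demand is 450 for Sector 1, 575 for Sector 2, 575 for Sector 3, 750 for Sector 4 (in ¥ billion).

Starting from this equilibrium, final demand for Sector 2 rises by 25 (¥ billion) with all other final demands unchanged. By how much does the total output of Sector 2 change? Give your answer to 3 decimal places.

Δx_2 = 45.981

I − A =
  [   1.00    -0.25    -0.40    -0.30]
  [  -0.45     0.85    -0.15    -0.05]
  [  -0.20    -0.15     0.95    -0.10]
  [  -0.15    -0.25    -0.10     0.75]
Compute the cofactors C_ij = (−1)^(i+j)·(3×3 minor ij) of I−A; the adjugate is their transpose:
adj(I−A) = Cᵀ =
  [ 0.563875   0.306375   0.316125   0.288125]
  [ 0.349000   0.587750   0.262250   0.213750]
  [ 0.200750   0.187000   0.466750   0.155000]
  [ 0.255875   0.282125   0.212875   0.575625]
det(I−A) = Σ_j (I−A)_1j·C_1j = (1.00)(0.563875) + (-0.25)(0.349000) + (-0.40)(0.200750) + (-0.30)(0.255875) = 0.3195625
(I − A)⁻¹ = adj(I−A) / det(I−A) ≈
  [   1.7645     0.9587     0.9892     0.9016]
  [   1.0921     1.8392     0.8207     0.6689]
  [   0.6282     0.5852     1.4606     0.4850]
  [   0.8007     0.8828     0.6661     1.8013]
Δx = (I − A)⁻¹ Δd with Δd having +25 in the Sector 2 component and 0 elsewhere.
So Δx_2 = L_22 · (+25), where L_22 = adj(I−A)_22 / det(I−A) = 0.587750 / 0.3195625.
Δx_2 = 0.587750 × (+25) / 0.3195625 = 14.69375 / 0.3195625 ≈ 45.981.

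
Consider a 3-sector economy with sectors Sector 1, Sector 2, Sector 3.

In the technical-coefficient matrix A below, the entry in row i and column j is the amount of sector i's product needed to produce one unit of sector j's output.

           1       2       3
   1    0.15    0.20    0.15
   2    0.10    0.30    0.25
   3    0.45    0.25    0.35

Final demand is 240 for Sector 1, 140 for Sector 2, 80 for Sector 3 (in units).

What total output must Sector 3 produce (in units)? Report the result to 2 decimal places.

I − A =
  [   0.85    -0.20    -0.15]
  [  -0.10     0.70    -0.25]
  [  -0.45    -0.25     0.65]
Cofactors of I−A, C_ij = (−1)^(i+j)·(minor ij) (rows/columns in the sector order above):
  C_11 = (0.70)(0.65) − (-0.25)(-0.25) = 0.3925
  C_12 = −[(-0.10)(0.65) − (-0.25)(-0.45)] = 0.1775
  C_13 = (-0.10)(-0.25) − (0.70)(-0.45) = 0.3400
  C_21 = −[(-0.20)(0.65) − (-0.15)(-0.25)] = 0.1675
  C_22 = (0.85)(0.65) − (-0.15)(-0.45) = 0.4850
  C_23 = −[(0.85)(-0.25) − (-0.20)(-0.45)] = 0.3025
  C_31 = (-0.20)(-0.25) − (-0.15)(0.70) = 0.1550
  C_32 = −[(0.85)(-0.25) − (-0.15)(-0.10)] = 0.2275
  C_33 = (0.85)(0.70) − (-0.20)(-0.10) = 0.5750
det(I−A) = Σ_j (I−A)_1j·C_1j = (0.85)(0.3925) + (-0.20)(0.1775) + (-0.15)(0.3400) = 0.247125
adj(I−A) = Cᵀ =
  [ 0.3925   0.1675   0.1550]
  [ 0.1775   0.4850   0.2275]
  [ 0.3400   0.3025   0.5750]
(I − A)⁻¹ = adj(I−A) / det(I−A) ≈
  [   1.5883     0.6778     0.6272]
  [   0.7183     1.9626     0.9206]
  [   1.3758     1.2241     2.3268]
x = (I − A)⁻¹ d = adj(I−A)·d / det(I−A), with det(I−A) = 0.247125:
  x_1 = (0.3925·240 + 0.1675·140 + 0.1550·80) / 0.247125 = 130.05 / 0.247125 ≈ 526.25
  x_2 = (0.1775·240 + 0.4850·140 + 0.2275·80) / 0.247125 = 128.70 / 0.247125 ≈ 520.79
  x_3 = (0.3400·240 + 0.3025·140 + 0.5750·80) / 0.247125 = 169.95 / 0.247125 ≈ 687.71

x_3 = 687.71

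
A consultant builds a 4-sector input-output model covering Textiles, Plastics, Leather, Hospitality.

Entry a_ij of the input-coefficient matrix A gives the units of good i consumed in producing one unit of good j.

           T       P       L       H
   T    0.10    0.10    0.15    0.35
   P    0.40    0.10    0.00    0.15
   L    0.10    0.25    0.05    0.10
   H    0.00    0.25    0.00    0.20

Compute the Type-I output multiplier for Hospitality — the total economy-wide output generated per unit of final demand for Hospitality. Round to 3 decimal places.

m_H = 2.982

I − A =
  [   0.90    -0.10    -0.15    -0.35]
  [  -0.40     0.90     0.00    -0.15]
  [  -0.10    -0.25     0.95    -0.10]
  [   0.00    -0.25     0.00     0.80]
Compute the cofactors C_ij = (−1)^(i+j)·(3×3 minor ij) of I−A; the adjugate is their transpose:
adj(I−A) = Cᵀ =
  [ 0.648375   0.192875   0.102375   0.332625]
  [ 0.304000   0.672000   0.048000   0.265000]
  [ 0.158250   0.219250   0.547250   0.178750]
  [ 0.095000   0.210000   0.015000   0.703000]
det(I−A) = Σ_j (I−A)_1j·C_1j = (0.90)(0.648375) + (-0.10)(0.304000) + (-0.15)(0.158250) + (-0.35)(0.095000) = 0.49615
(I − A)⁻¹ = adj(I−A) / det(I−A) ≈
  [   1.3068     0.3887     0.2063     0.6704]
  [   0.6127     1.3544     0.0967     0.5341]
  [   0.3190     0.4419     1.1030     0.3603]
  [   0.1915     0.4233     0.0302     1.4169]
The output multiplier for sector j is the column-j sum of the Leontief inverse (I − A)⁻¹ = adj(I−A) / det(I−A).
Column H of adj(I−A): (0.332625, 0.265000, 0.178750, 0.703000); det(I−A) = 0.49615.
m_H = (0.332625 + 0.265000 + 0.178750 + 0.703000) / 0.49615 = 1.479375 / 0.49615 ≈ 2.982.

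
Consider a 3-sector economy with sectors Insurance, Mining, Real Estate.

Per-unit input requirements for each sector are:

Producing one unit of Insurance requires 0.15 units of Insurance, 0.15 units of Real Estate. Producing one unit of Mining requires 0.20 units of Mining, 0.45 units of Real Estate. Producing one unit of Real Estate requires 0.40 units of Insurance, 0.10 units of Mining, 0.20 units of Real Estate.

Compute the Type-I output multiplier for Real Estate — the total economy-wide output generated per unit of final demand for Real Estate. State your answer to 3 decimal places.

m_R = 2.370

I − A =
  [   0.85     0.00    -0.40]
  [   0.00     0.80    -0.10]
  [  -0.15    -0.45     0.80]
Cofactors of I−A, C_ij = (−1)^(i+j)·(minor ij) (rows/columns in the sector order above):
  C_11 = (0.80)(0.80) − (-0.10)(-0.45) = 0.5950
  C_12 = −[(0.00)(0.80) − (-0.10)(-0.15)] = 0.0150
  C_13 = (0.00)(-0.45) − (0.80)(-0.15) = 0.1200
  C_21 = −[(0.00)(0.80) − (-0.40)(-0.45)] = 0.1800
  C_22 = (0.85)(0.80) − (-0.40)(-0.15) = 0.6200
  C_23 = −[(0.85)(-0.45) − (0.00)(-0.15)] = 0.3825
  C_31 = (0.00)(-0.10) − (-0.40)(0.80) = 0.3200
  C_32 = −[(0.85)(-0.10) − (-0.40)(0.00)] = 0.0850
  C_33 = (0.85)(0.80) − (0.00)(0.00) = 0.6800
det(I−A) = Σ_j (I−A)_1j·C_1j = (0.85)(0.5950) + (0.00)(0.0150) + (-0.40)(0.1200) = 0.45775
adj(I−A) = Cᵀ =
  [ 0.5950   0.1800   0.3200]
  [ 0.0150   0.6200   0.0850]
  [ 0.1200   0.3825   0.6800]
(I − A)⁻¹ = adj(I−A) / det(I−A) ≈
  [   1.2998     0.3932     0.6991]
  [   0.0328     1.3545     0.1857]
  [   0.2622     0.8356     1.4855]
The output multiplier for sector j is the column-j sum of the Leontief inverse (I − A)⁻¹ = adj(I−A) / det(I−A).
Column R of adj(I−A): (0.3200, 0.0850, 0.6800); det(I−A) = 0.45775.
m_R = (0.3200 + 0.0850 + 0.6800) / 0.45775 = 1.085 / 0.45775 ≈ 2.370.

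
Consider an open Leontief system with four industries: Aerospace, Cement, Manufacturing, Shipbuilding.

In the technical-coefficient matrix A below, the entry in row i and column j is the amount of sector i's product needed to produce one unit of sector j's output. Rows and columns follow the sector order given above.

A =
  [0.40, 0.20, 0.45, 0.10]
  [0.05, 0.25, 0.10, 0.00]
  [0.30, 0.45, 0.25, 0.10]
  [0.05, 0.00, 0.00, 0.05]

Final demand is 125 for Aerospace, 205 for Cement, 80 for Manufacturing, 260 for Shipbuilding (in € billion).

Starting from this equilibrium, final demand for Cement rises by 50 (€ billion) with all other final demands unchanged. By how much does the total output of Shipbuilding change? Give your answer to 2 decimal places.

Δx_S = 5.12

I − A =
  [   0.60    -0.20    -0.45    -0.10]
  [  -0.05     0.75    -0.10     0.00]
  [  -0.30    -0.45     0.75    -0.10]
  [  -0.05     0.00     0.00     0.95]
Compute the cofactors C_ij = (−1)^(i+j)·(3×3 minor ij) of I−A; the adjugate is their transpose:
adj(I−A) = Cᵀ =
  [ 0.491625   0.334875   0.339625   0.087500]
  [ 0.064625   0.293250   0.077875   0.015000]
  [ 0.238875   0.312250   0.414250   0.068750]
  [ 0.025875   0.017625   0.017875   0.185625]
det(I−A) = Σ_j (I−A)_1j·C_1j = (0.60)(0.491625) + (-0.20)(0.064625) + (-0.45)(0.238875) + (-0.10)(0.025875) = 0.17196875
(I − A)⁻¹ = adj(I−A) / det(I−A) ≈
  [   2.8588     1.9473     1.9749     0.5088]
  [   0.3758     1.7053     0.4528     0.0872]
  [   1.3891     1.8157     2.4089     0.3998]
  [   0.1505     0.1025     0.1039     1.0794]
Δx = (I − A)⁻¹ Δd with Δd having +50 in the Cement component and 0 elsewhere.
So Δx_S = L_SC · (+50), where L_SC = adj(I−A)_SC / det(I−A) = 0.017625 / 0.17196875.
Δx_S = 0.017625 × (+50) / 0.17196875 = 0.88125 / 0.17196875 ≈ 5.12.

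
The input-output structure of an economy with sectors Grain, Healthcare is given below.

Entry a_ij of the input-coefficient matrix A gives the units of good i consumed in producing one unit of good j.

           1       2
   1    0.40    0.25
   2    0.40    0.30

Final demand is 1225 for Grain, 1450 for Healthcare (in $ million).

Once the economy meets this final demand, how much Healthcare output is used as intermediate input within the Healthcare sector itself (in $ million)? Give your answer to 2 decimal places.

I − A =
  [   0.60    -0.25]
  [  -0.40     0.70]
det(I−A) = (0.60)(0.70) − (-0.25)(-0.40) = 0.3200
adj(I−A) = [[0.70, 0.25], [0.40, 0.60]]
(I − A)⁻¹ = adj(I−A) / det(I−A) ≈
  [   2.1875     0.7813]
  [   1.2500     1.8750]
First solve x = (I − A)⁻¹ d = adj(I−A)·d / det(I−A); in particular x_2 = (0.40·1225 + 0.60·1450) / 0.3200 = 1360.00 / 0.3200 = 4250.0000.
Intermediate flow from 2 to 2: z_22 = a_22 · x_2 = 0.30 × 1360.00 / 0.3200 = 408.00 / 0.3200 = 1275.00.

z_22 = 1275.00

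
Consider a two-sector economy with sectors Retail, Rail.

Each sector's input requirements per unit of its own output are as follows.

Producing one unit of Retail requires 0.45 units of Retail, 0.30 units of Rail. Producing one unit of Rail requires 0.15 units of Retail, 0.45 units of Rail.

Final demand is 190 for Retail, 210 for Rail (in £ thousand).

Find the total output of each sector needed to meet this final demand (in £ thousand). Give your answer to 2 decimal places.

I − A =
  [   0.55    -0.15]
  [  -0.30     0.55]
det(I−A) = (0.55)(0.55) − (-0.15)(-0.30) = 0.2575
adj(I−A) = [[0.55, 0.15], [0.30, 0.55]]
(I − A)⁻¹ = adj(I−A) / det(I−A) ≈
  [   2.1359     0.5825]
  [   1.1650     2.1359]
x = (I − A)⁻¹ d = adj(I−A)·d / det(I−A), with det(I−A) = 0.2575:
  x_1 = (0.55·190 + 0.15·210) / 0.2575 = 136.00 / 0.2575 ≈ 528.16
  x_2 = (0.30·190 + 0.55·210) / 0.2575 = 172.50 / 0.2575 ≈ 669.90

x_1 = 528.16, x_2 = 669.90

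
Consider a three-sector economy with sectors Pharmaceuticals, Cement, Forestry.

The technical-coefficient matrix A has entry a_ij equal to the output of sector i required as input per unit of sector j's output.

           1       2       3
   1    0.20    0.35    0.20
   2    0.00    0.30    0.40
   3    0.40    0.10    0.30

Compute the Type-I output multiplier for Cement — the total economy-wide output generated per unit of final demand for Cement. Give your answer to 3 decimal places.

m_2 = 3.891

I − A =
  [   0.80    -0.35    -0.20]
  [   0.00     0.70    -0.40]
  [  -0.40    -0.10     0.70]
Cofactors of I−A, C_ij = (−1)^(i+j)·(minor ij) (rows/columns in the sector order above):
  C_11 = (0.70)(0.70) − (-0.40)(-0.10) = 0.4500
  C_12 = −[(0.00)(0.70) − (-0.40)(-0.40)] = 0.1600
  C_13 = (0.00)(-0.10) − (0.70)(-0.40) = 0.2800
  C_21 = −[(-0.35)(0.70) − (-0.20)(-0.10)] = 0.2650
  C_22 = (0.80)(0.70) − (-0.20)(-0.40) = 0.4800
  C_23 = −[(0.80)(-0.10) − (-0.35)(-0.40)] = 0.2200
  C_31 = (-0.35)(-0.40) − (-0.20)(0.70) = 0.2800
  C_32 = −[(0.80)(-0.40) − (-0.20)(0.00)] = 0.3200
  C_33 = (0.80)(0.70) − (-0.35)(0.00) = 0.5600
det(I−A) = Σ_j (I−A)_1j·C_1j = (0.80)(0.4500) + (-0.35)(0.1600) + (-0.20)(0.2800) = 0.2480
adj(I−A) = Cᵀ =
  [ 0.4500   0.2650   0.2800]
  [ 0.1600   0.4800   0.3200]
  [ 0.2800   0.2200   0.5600]
(I − A)⁻¹ = adj(I−A) / det(I−A) ≈
  [   1.8145     1.0685     1.1290]
  [   0.6452     1.9355     1.2903]
  [   1.1290     0.8871     2.2581]
The output multiplier for sector j is the column-j sum of the Leontief inverse (I − A)⁻¹ = adj(I−A) / det(I−A).
Column 2 of adj(I−A): (0.2650, 0.4800, 0.2200); det(I−A) = 0.2480.
m_2 = (0.2650 + 0.4800 + 0.2200) / 0.2480 = 0.965 / 0.2480 ≈ 3.891.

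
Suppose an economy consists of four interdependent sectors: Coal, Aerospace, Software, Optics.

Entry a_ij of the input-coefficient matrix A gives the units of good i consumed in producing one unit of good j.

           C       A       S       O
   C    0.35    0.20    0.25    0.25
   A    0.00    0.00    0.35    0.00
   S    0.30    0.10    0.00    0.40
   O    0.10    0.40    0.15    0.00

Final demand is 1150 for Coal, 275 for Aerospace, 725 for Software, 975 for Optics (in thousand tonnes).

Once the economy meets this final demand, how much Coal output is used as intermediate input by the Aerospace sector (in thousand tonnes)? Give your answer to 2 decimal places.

I − A =
  [   0.65    -0.20    -0.25    -0.25]
  [   0.00     1.00    -0.35     0.00]
  [  -0.30    -0.10     1.00    -0.40]
  [  -0.10    -0.40    -0.15     1.00]
Compute the cofactors C_ij = (−1)^(i+j)·(3×3 minor ij) of I−A; the adjugate is their transpose:
adj(I−A) = Cᵀ =
  [ 0.84900   0.35675   0.39250   0.36925]
  [ 0.11900   0.48975   0.21875   0.11725]
  [ 0.34000   0.26450   0.62500   0.33500]
  [ 0.18350   0.27125   0.22050   0.53125]
det(I−A) = Σ_j (I−A)_1j·C_1j = (0.65)(0.84900) + (-0.20)(0.11900) + (-0.25)(0.34000) + (-0.25)(0.18350) = 0.397175
(I − A)⁻¹ = adj(I−A) / det(I−A) ≈
  [   2.1376     0.8982     0.9882     0.9297]
  [   0.2996     1.2331     0.5508     0.2952]
  [   0.8560     0.6660     1.5736     0.8435]
  [   0.4620     0.6829     0.5552     1.3376]
First solve x = (I − A)⁻¹ d = adj(I−A)·d / det(I−A); in particular x_A = (0.11900·1150 + 0.48975·275 + 0.21875·725 + 0.11725·975) / 0.397175 = 544.44375 / 0.397175 ≈ 1370.7906.
Intermediate flow from C to A: z_CA = a_CA · x_A = 0.20 × 544.44375 / 0.397175 = 108.88875 / 0.397175 ≈ 274.16.

z_CA = 274.16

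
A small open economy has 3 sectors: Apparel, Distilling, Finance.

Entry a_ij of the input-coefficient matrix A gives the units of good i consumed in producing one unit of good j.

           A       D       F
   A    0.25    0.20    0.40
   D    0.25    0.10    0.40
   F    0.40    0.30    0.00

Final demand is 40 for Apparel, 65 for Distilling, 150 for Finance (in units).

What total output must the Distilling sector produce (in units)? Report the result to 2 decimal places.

I − A =
  [   0.75    -0.20    -0.40]
  [  -0.25     0.90    -0.40]
  [  -0.40    -0.30     1.00]
Cofactors of I−A, C_ij = (−1)^(i+j)·(minor ij) (rows/columns in the sector order above):
  C_11 = (0.90)(1.00) − (-0.40)(-0.30) = 0.7800
  C_12 = −[(-0.25)(1.00) − (-0.40)(-0.40)] = 0.4100
  C_13 = (-0.25)(-0.30) − (0.90)(-0.40) = 0.4350
  C_21 = −[(-0.20)(1.00) − (-0.40)(-0.30)] = 0.3200
  C_22 = (0.75)(1.00) − (-0.40)(-0.40) = 0.5900
  C_23 = −[(0.75)(-0.30) − (-0.20)(-0.40)] = 0.3050
  C_31 = (-0.20)(-0.40) − (-0.40)(0.90) = 0.4400
  C_32 = −[(0.75)(-0.40) − (-0.40)(-0.25)] = 0.4000
  C_33 = (0.75)(0.90) − (-0.20)(-0.25) = 0.6250
det(I−A) = Σ_j (I−A)_1j·C_1j = (0.75)(0.7800) + (-0.20)(0.4100) + (-0.40)(0.4350) = 0.3290
adj(I−A) = Cᵀ =
  [ 0.7800   0.3200   0.4400]
  [ 0.4100   0.5900   0.4000]
  [ 0.4350   0.3050   0.6250]
(I − A)⁻¹ = adj(I−A) / det(I−A) ≈
  [   2.3708     0.9726     1.3374]
  [   1.2462     1.7933     1.2158]
  [   1.3222     0.9271     1.8997]
x = (I − A)⁻¹ d = adj(I−A)·d / det(I−A), with det(I−A) = 0.3290:
  x_A = (0.7800·40 + 0.3200·65 + 0.4400·150) / 0.3290 = 118.00 / 0.3290 ≈ 358.66
  x_D = (0.4100·40 + 0.5900·65 + 0.4000·150) / 0.3290 = 114.75 / 0.3290 ≈ 348.78
  x_F = (0.4350·40 + 0.3050·65 + 0.6250·150) / 0.3290 = 130.975 / 0.3290 ≈ 398.10

x_D = 348.78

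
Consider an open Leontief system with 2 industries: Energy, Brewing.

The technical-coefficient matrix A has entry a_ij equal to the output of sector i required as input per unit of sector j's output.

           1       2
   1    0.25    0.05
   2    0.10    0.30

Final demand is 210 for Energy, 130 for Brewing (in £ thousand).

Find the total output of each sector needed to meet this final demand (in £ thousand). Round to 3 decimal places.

x_1 = 295.192, x_2 = 227.885

I − A =
  [   0.75    -0.05]
  [  -0.10     0.70]
det(I−A) = (0.75)(0.70) − (-0.05)(-0.10) = 0.5200
adj(I−A) = [[0.70, 0.05], [0.10, 0.75]]
(I − A)⁻¹ = adj(I−A) / det(I−A) ≈
  [   1.3462     0.0962]
  [   0.1923     1.4423]
x = (I − A)⁻¹ d = adj(I−A)·d / det(I−A), with det(I−A) = 0.5200:
  x_1 = (0.70·210 + 0.05·130) / 0.5200 = 153.50 / 0.5200 ≈ 295.192
  x_2 = (0.10·210 + 0.75·130) / 0.5200 = 118.50 / 0.5200 ≈ 227.885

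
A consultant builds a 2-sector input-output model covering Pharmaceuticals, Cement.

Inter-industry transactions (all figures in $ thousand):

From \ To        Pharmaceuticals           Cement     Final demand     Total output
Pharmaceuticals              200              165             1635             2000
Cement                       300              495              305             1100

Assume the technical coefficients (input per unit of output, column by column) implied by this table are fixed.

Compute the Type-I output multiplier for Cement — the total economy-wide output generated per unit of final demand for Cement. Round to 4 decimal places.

Technical coefficients a_ij = z_ij / X_j:
  a_11 = 200/2000 = 0.10, a_21 = 300/2000 = 0.15
  a_12 = 165/1100 = 0.15, a_22 = 495/1100 = 0.45
I − A =
  [   0.90    -0.15]
  [  -0.15     0.55]
det(I−A) = (0.90)(0.55) − (-0.15)(-0.15) = 0.4725
adj(I−A) = [[0.55, 0.15], [0.15, 0.90]]
(I − A)⁻¹ = adj(I−A) / det(I−A) ≈
  [   1.16402     0.31746]
  [   0.31746     1.90476]
The output multiplier for sector j is the column-j sum of the Leontief inverse (I − A)⁻¹ = adj(I−A) / det(I−A).
Column 2 of adj(I−A): (0.15, 0.90); det(I−A) = 0.4725.
m_2 = (0.15 + 0.90) / 0.4725 = 1.05 / 0.4725 ≈ 2.2222.

m_2 = 2.2222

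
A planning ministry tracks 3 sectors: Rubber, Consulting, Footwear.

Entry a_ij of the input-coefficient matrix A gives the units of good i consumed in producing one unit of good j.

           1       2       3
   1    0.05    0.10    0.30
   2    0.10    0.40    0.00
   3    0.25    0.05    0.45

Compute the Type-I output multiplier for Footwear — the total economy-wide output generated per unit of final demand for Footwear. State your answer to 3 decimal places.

I − A =
  [   0.95    -0.10    -0.30]
  [  -0.10     0.60     0.00]
  [  -0.25    -0.05     0.55]
Cofactors of I−A, C_ij = (−1)^(i+j)·(minor ij) (rows/columns in the sector order above):
  C_11 = (0.60)(0.55) − (0.00)(-0.05) = 0.3300
  C_12 = −[(-0.10)(0.55) − (0.00)(-0.25)] = 0.0550
  C_13 = (-0.10)(-0.05) − (0.60)(-0.25) = 0.1550
  C_21 = −[(-0.10)(0.55) − (-0.30)(-0.05)] = 0.0700
  C_22 = (0.95)(0.55) − (-0.30)(-0.25) = 0.4475
  C_23 = −[(0.95)(-0.05) − (-0.10)(-0.25)] = 0.0725
  C_31 = (-0.10)(0.00) − (-0.30)(0.60) = 0.1800
  C_32 = −[(0.95)(0.00) − (-0.30)(-0.10)] = 0.0300
  C_33 = (0.95)(0.60) − (-0.10)(-0.10) = 0.5600
det(I−A) = Σ_j (I−A)_1j·C_1j = (0.95)(0.3300) + (-0.10)(0.0550) + (-0.30)(0.1550) = 0.2615
adj(I−A) = Cᵀ =
  [ 0.3300   0.0700   0.1800]
  [ 0.0550   0.4475   0.0300]
  [ 0.1550   0.0725   0.5600]
(I − A)⁻¹ = adj(I−A) / det(I−A) ≈
  [   1.2620     0.2677     0.6883]
  [   0.2103     1.7113     0.1147]
  [   0.5927     0.2772     2.1415]
The output multiplier for sector j is the column-j sum of the Leontief inverse (I − A)⁻¹ = adj(I−A) / det(I−A).
Column 3 of adj(I−A): (0.1800, 0.0300, 0.5600); det(I−A) = 0.2615.
m_3 = (0.1800 + 0.0300 + 0.5600) / 0.2615 = 0.77 / 0.2615 ≈ 2.945.

m_3 = 2.945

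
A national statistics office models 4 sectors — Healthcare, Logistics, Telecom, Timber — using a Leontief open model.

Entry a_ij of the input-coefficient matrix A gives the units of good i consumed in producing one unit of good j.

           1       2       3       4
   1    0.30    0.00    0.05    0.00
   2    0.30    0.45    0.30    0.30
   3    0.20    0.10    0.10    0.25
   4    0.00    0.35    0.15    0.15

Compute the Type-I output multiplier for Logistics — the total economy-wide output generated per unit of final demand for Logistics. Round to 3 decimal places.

I − A =
  [   0.70     0.00    -0.05     0.00]
  [  -0.30     0.55    -0.30    -0.30]
  [  -0.20    -0.10     0.90    -0.25]
  [   0.00    -0.35    -0.15     0.85]
Compute the cofactors C_ij = (−1)^(i+j)·(3×3 minor ij) of I−A; the adjugate is their transpose:
adj(I−A) = Cᵀ =
  [ 0.249375   0.008625   0.018125   0.008375]
  [ 0.278250   0.500750   0.222750   0.242250]
  [ 0.124250   0.120750   0.253750   0.117250]
  [ 0.136500   0.227500   0.136500   0.318500]
det(I−A) = Σ_j (I−A)_1j·C_1j = (0.70)(0.249375) + (0.00)(0.278250) + (-0.05)(0.124250) + (0.00)(0.136500) = 0.16835
(I − A)⁻¹ = adj(I−A) / det(I−A) ≈
  [   1.4813     0.0512     0.1077     0.0497]
  [   1.6528     2.9745     1.3231     1.4390]
  [   0.7380     0.7173     1.5073     0.6965]
  [   0.8108     1.3514     0.8108     1.8919]
The output multiplier for sector j is the column-j sum of the Leontief inverse (I − A)⁻¹ = adj(I−A) / det(I−A).
Column 2 of adj(I−A): (0.008625, 0.500750, 0.120750, 0.227500); det(I−A) = 0.16835.
m_2 = (0.008625 + 0.500750 + 0.120750 + 0.227500) / 0.16835 = 0.857625 / 0.16835 ≈ 5.094.

m_2 = 5.094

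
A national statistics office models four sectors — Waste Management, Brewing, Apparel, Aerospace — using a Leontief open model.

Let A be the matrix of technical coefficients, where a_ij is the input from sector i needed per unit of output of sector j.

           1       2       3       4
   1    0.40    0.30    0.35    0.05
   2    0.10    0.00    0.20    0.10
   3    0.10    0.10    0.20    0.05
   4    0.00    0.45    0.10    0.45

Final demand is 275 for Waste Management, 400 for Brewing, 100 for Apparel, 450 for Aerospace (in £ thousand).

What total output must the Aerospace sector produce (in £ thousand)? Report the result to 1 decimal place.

x_4 = 1537.2

I − A =
  [   0.60    -0.30    -0.35    -0.05]
  [  -0.10     1.00    -0.20    -0.10]
  [  -0.10    -0.10     0.80    -0.05]
  [   0.00    -0.45    -0.10     0.55]
Compute the cofactors C_ij = (−1)^(i+j)·(3×3 minor ij) of I−A; the adjugate is their transpose:
adj(I−A) = Cᵀ =
  [ 0.382500   0.176125   0.222250   0.087000]
  [ 0.055500   0.241250   0.091750   0.057250]
  [ 0.058250   0.065250   0.284250   0.043000]
  [ 0.056000   0.209250   0.126750   0.399500]
det(I−A) = Σ_j (I−A)_1j·C_1j = (0.60)(0.382500) + (-0.30)(0.055500) + (-0.35)(0.058250) + (-0.05)(0.056000) = 0.1896625
(I − A)⁻¹ = adj(I−A) / det(I−A) ≈
  [   2.0167     0.9286     1.1718     0.4587]
  [   0.2926     1.2720     0.4838     0.3019]
  [   0.3071     0.3440     1.4987     0.2267]
  [   0.2953     1.1033     0.6683     2.1064]
x = (I − A)⁻¹ d = adj(I−A)·d / det(I−A), with det(I−A) = 0.1896625:
  x_1 = (0.382500·275 + 0.176125·400 + 0.222250·100 + 0.087000·450) / 0.1896625 = 237.0125 / 0.1896625 ≈ 1249.7
  x_2 = (0.055500·275 + 0.241250·400 + 0.091750·100 + 0.057250·450) / 0.1896625 = 146.70 / 0.1896625 ≈ 773.5
  x_3 = (0.058250·275 + 0.065250·400 + 0.284250·100 + 0.043000·450) / 0.1896625 = 89.89375 / 0.1896625 ≈ 474.0
  x_4 = (0.056000·275 + 0.209250·400 + 0.126750·100 + 0.399500·450) / 0.1896625 = 291.55 / 0.1896625 ≈ 1537.2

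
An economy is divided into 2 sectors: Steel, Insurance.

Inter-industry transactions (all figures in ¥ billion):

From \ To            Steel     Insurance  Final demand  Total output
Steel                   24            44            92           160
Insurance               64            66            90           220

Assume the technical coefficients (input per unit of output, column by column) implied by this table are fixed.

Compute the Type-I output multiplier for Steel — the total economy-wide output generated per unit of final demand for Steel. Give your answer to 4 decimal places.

m_S = 2.1359

Technical coefficients a_ij = z_ij / X_j:
  a_SS = 24/160 = 0.15, a_IS = 64/160 = 0.40
  a_SI = 44/220 = 0.20, a_II = 66/220 = 0.30
I − A =
  [   0.85    -0.20]
  [  -0.40     0.70]
det(I−A) = (0.85)(0.70) − (-0.20)(-0.40) = 0.5150
adj(I−A) = [[0.70, 0.20], [0.40, 0.85]]
(I − A)⁻¹ = adj(I−A) / det(I−A) ≈
  [   1.35922     0.38835]
  [   0.77670     1.65049]
The output multiplier for sector j is the column-j sum of the Leontief inverse (I − A)⁻¹ = adj(I−A) / det(I−A).
Column S of adj(I−A): (0.70, 0.40); det(I−A) = 0.5150.
m_S = (0.70 + 0.40) / 0.5150 = 1.10 / 0.5150 ≈ 2.1359.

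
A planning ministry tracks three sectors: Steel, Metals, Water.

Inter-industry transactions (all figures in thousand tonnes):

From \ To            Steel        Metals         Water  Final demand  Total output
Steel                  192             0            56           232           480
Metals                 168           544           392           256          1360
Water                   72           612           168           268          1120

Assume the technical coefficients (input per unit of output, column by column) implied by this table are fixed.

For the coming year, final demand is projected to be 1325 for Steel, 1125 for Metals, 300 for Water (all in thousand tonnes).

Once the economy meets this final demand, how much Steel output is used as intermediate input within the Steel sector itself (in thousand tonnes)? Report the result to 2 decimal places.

Technical coefficients a_ij = z_ij / X_j:
  a_11 = 192/480 = 0.40, a_21 = 168/480 = 0.35, a_31 = 72/480 = 0.15
  a_12 = 0/1360 = 0.00, a_22 = 544/1360 = 0.40, a_32 = 612/1360 = 0.45
  a_13 = 56/1120 = 0.05, a_23 = 392/1120 = 0.35, a_33 = 168/1120 = 0.15
I − A =
  [   0.60     0.00    -0.05]
  [  -0.35     0.60    -0.35]
  [  -0.15    -0.45     0.85]
Cofactors of I−A, C_ij = (−1)^(i+j)·(minor ij) (rows/columns in the sector order above):
  C_11 = (0.60)(0.85) − (-0.35)(-0.45) = 0.3525
  C_12 = −[(-0.35)(0.85) − (-0.35)(-0.15)] = 0.3500
  C_13 = (-0.35)(-0.45) − (0.60)(-0.15) = 0.2475
  C_21 = −[(0.00)(0.85) − (-0.05)(-0.45)] = 0.0225
  C_22 = (0.60)(0.85) − (-0.05)(-0.15) = 0.5025
  C_23 = −[(0.60)(-0.45) − (0.00)(-0.15)] = 0.2700
  C_31 = (0.00)(-0.35) − (-0.05)(0.60) = 0.0300
  C_32 = −[(0.60)(-0.35) − (-0.05)(-0.35)] = 0.2275
  C_33 = (0.60)(0.60) − (0.00)(-0.35) = 0.3600
det(I−A) = Σ_j (I−A)_1j·C_1j = (0.60)(0.3525) + (0.00)(0.3500) + (-0.05)(0.2475) = 0.199125
adj(I−A) = Cᵀ =
  [ 0.3525   0.0225   0.0300]
  [ 0.3500   0.5025   0.2275]
  [ 0.2475   0.2700   0.3600]
(I − A)⁻¹ = adj(I−A) / det(I−A) ≈
  [   1.7702     0.1130     0.1507]
  [   1.7577     2.5235     1.1425]
  [   1.2429     1.3559     1.8079]
First solve x = (I − A)⁻¹ d = adj(I−A)·d / det(I−A); in particular x_1 = (0.3525·1325 + 0.0225·1125 + 0.0300·300) / 0.199125 = 501.375 / 0.199125 ≈ 2517.8908.
Intermediate flow from 1 to 1: z_11 = a_11 · x_1 = 0.40 × 501.375 / 0.199125 = 200.55 / 0.199125 ≈ 1007.16.

z_11 = 1007.16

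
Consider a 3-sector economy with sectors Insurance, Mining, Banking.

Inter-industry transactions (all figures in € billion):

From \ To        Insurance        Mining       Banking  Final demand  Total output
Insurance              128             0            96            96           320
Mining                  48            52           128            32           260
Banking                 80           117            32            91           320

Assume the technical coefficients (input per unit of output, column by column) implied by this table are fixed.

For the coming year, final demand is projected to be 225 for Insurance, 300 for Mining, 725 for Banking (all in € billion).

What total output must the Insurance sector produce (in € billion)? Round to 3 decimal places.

Technical coefficients a_ij = z_ij / X_j:
  a_II = 128/320 = 0.40, a_MI = 48/320 = 0.15, a_BI = 80/320 = 0.25
  a_IM = 0/260 = 0.00, a_MM = 52/260 = 0.20, a_BM = 117/260 = 0.45
  a_IB = 96/320 = 0.30, a_MB = 128/320 = 0.40, a_BB = 32/320 = 0.10
I − A =
  [   0.60     0.00    -0.30]
  [  -0.15     0.80    -0.40]
  [  -0.25    -0.45     0.90]
Cofactors of I−A, C_ij = (−1)^(i+j)·(minor ij) (rows/columns in the sector order above):
  C_11 = (0.80)(0.90) − (-0.40)(-0.45) = 0.5400
  C_12 = −[(-0.15)(0.90) − (-0.40)(-0.25)] = 0.2350
  C_13 = (-0.15)(-0.45) − (0.80)(-0.25) = 0.2675
  C_21 = −[(0.00)(0.90) − (-0.30)(-0.45)] = 0.1350
  C_22 = (0.60)(0.90) − (-0.30)(-0.25) = 0.4650
  C_23 = −[(0.60)(-0.45) − (0.00)(-0.25)] = 0.2700
  C_31 = (0.00)(-0.40) − (-0.30)(0.80) = 0.2400
  C_32 = −[(0.60)(-0.40) − (-0.30)(-0.15)] = 0.2850
  C_33 = (0.60)(0.80) − (0.00)(-0.15) = 0.4800
det(I−A) = Σ_j (I−A)_1j·C_1j = (0.60)(0.5400) + (0.00)(0.2350) + (-0.30)(0.2675) = 0.24375
adj(I−A) = Cᵀ =
  [ 0.5400   0.1350   0.2400]
  [ 0.2350   0.4650   0.2850]
  [ 0.2675   0.2700   0.4800]
(I − A)⁻¹ = adj(I−A) / det(I−A) ≈
  [   2.2154     0.5538     0.9846]
  [   0.9641     1.9077     1.1692]
  [   1.0974     1.1077     1.9692]
x = (I − A)⁻¹ d = adj(I−A)·d / det(I−A), with det(I−A) = 0.24375:
  x_I = (0.5400·225 + 0.1350·300 + 0.2400·725) / 0.24375 = 336.00 / 0.24375 ≈ 1378.462
  x_M = (0.2350·225 + 0.4650·300 + 0.2850·725) / 0.24375 = 399.00 / 0.24375 ≈ 1636.923
  x_B = (0.2675·225 + 0.2700·300 + 0.4800·725) / 0.24375 = 489.1875 / 0.24375 ≈ 2006.923

x_I = 1378.462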